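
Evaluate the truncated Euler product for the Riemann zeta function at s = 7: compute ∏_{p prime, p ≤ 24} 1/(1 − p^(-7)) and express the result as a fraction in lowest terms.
∏ = 48232764637425582400715871008195503014129789903328125/47833390398549347808770198286798982719063238904795968

The primes p ≤ 24 are [2, 3, 5, 7, 11, 13, 17, 19, 23]. For each prime, (1 − 1/p^7)^(-1) = p^7 / (p^7 − 1). The product is (1 − 1/2^7)^(-1), (1 − 1/3^7)^(-1), (1 − 1/5^7)^(-1), (1 − 1/7^7)^(-1), (1 − 1/11^7)^(-1), (1 − 1/13^7)^(-1), (1 − 1/17^7)^(-1), (1 − 1/19^7)^(-1), (1 − 1/23^7)^(-1) = ∏ p^7 / (p^7 − 1) = 48232764637425582400715871008195503014129789903328125/47833390398549347808770198286798982719063238904795968.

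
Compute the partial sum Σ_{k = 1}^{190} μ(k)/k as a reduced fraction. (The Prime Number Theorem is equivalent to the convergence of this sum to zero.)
Σ μ(k)/k = -1459183896111278246169874869885831959629500714006451125737342992029796/142035428758040783755795107307202310691460987641167122512092410515331955

Values of μ(k) for 1 ≤ k ≤ 190: μ(1) = 1, μ(2) = -1, μ(3) = -1, μ(5) = -1, μ(6) = 1, μ(7) = -1, μ(10) = 1, μ(11) = -1, μ(13) = -1, μ(14) = 1, μ(15) = 1, μ(17) = -1, μ(19) = -1, μ(21) = 1, μ(22) = 1, μ(23) = -1, μ(26) = 1, μ(29) = -1, μ(30) = -1, μ(31) = -1, μ(33) = 1, μ(34) = 1, μ(35) = 1, μ(37) = -1, μ(38) = 1, μ(39) = 1, μ(41) = -1, μ(42) = -1, μ(43) = -1, μ(46) = 1, μ(47) = -1, μ(51) = 1, μ(53) = -1, μ(55) = 1, μ(57) = 1, μ(58) = 1, μ(59) = -1, μ(61) = -1, μ(62) = 1, μ(65) = 1, μ(66) = -1, μ(67) = -1, μ(69) = 1, μ(70) = -1, μ(71) = -1, μ(73) = -1, μ(74) = 1, μ(77) = 1, μ(78) = -1, μ(79) = -1, μ(82) = 1, μ(83) = -1, μ(85) = 1, μ(86) = 1, μ(87) = 1, μ(89) = -1, μ(91) = 1, μ(93) = 1, μ(94) = 1, μ(95) = 1, μ(97) = -1, μ(101) = -1, μ(102) = -1, μ(103) = -1, μ(105) = -1, μ(106) = 1, μ(107) = -1, μ(109) = -1, μ(110) = -1, μ(111) = 1, μ(113) = -1, μ(114) = -1, μ(115) = 1, μ(118) = 1, μ(119) = 1, μ(122) = 1, μ(123) = 1, μ(127) = -1, μ(129) = 1, μ(130) = -1, μ(131) = -1, μ(133) = 1, μ(134) = 1, μ(137) = -1, μ(138) = -1, μ(139) = -1, μ(141) = 1, μ(142) = 1, μ(143) = 1, μ(145) = 1, μ(146) = 1, μ(149) = -1, μ(151) = -1, μ(154) = -1, μ(155) = 1, μ(157) = -1, μ(158) = 1, μ(159) = 1, μ(161) = 1, μ(163) = -1, μ(165) = -1, μ(166) = 1, μ(167) = -1, μ(170) = -1, μ(173) = -1, μ(174) = -1, μ(177) = 1, μ(178) = 1, μ(179) = -1, μ(181) = -1, μ(182) = -1, μ(183) = 1, μ(185) = 1, μ(186) = -1, μ(187) = 1, μ(190) = -1, with μ = 0 on non-squarefree integers. Summing μ(k)/k for k where μ(k) ≠ 0 gives -1459183896111278246169874869885831959629500714006451125737342992029796/142035428758040783755795107307202310691460987641167122512092410515331955 ≈ -0.0103. (PNT ⟺ this sum → 0 as n → ∞.)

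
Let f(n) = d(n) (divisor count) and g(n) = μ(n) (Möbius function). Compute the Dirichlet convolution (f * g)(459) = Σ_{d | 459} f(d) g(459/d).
(d * μ)(459) = 1

Divisors of 459: [1, 3, 9, 17, 27, 51, 153, 459]. For each d | 459:
  d = 1: d(1) · μ(459/1) = 1 · 0 = 0
  d = 3: d(3) · μ(459/3) = 2 · 0 = 0
  d = 9: d(9) · μ(459/9) = 3 · 1 = 3
  d = 17: d(17) · μ(459/17) = 2 · 0 = 0
  d = 27: d(27) · μ(459/27) = 4 · -1 = -4
  d = 51: d(51) · μ(459/51) = 4 · 0 = 0
  d = 153: d(153) · μ(459/153) = 6 · -1 = -6
  d = 459: d(459) · μ(459/459) = 8 · 1 = 8
Summing: (d * μ)(459) = 0 + 0 + 3 + 0 + -4 + 0 + -6 + 8 = 1.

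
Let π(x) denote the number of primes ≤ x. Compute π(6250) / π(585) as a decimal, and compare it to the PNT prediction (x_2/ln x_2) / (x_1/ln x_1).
π(6250)/π(585) = 812/106 ≈ 7.6604;  PNT prediction ≈ 7.7883.

π(585) = 106 and π(6250) = 812, so π(6250)/π(585) ≈ 7.6604. The PNT-predicted ratio is (6250/ln(6250)) / (585/ln(585)) ≈ 7.7883. The two agree to within a few percent, as expected.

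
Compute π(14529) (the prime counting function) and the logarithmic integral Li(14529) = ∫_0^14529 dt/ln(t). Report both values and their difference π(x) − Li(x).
π(14529) = 1700;  Li(14529) ≈ 1727.56;  π(x) − Li(x) ≈ -27.56.

Direct count of primes ≤ 14529 gives π(14529) = 1700. Numerical evaluation of the logarithmic integral gives Li(14529) ≈ 1727.56. The difference π(x) − Li(x) ≈ -27.56 is typically negative for small/moderate x (Li(x) overestimates), though Littlewood's theorem shows this sign changes infinitely often.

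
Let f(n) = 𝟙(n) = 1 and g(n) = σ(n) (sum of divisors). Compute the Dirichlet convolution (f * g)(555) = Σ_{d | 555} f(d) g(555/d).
(𝟙 * σ)(555) = 1365

Divisors of 555: [1, 3, 5, 15, 37, 111, 185, 555]. For each d | 555:
  d = 1: 𝟙(1) · σ(555/1) = 1 · 912 = 912
  d = 3: 𝟙(3) · σ(555/3) = 1 · 228 = 228
  d = 5: 𝟙(5) · σ(555/5) = 1 · 152 = 152
  d = 15: 𝟙(15) · σ(555/15) = 1 · 38 = 38
  d = 37: 𝟙(37) · σ(555/37) = 1 · 24 = 24
  d = 111: 𝟙(111) · σ(555/111) = 1 · 6 = 6
  d = 185: 𝟙(185) · σ(555/185) = 1 · 4 = 4
  d = 555: 𝟙(555) · σ(555/555) = 1 · 1 = 1
Summing: (𝟙 * σ)(555) = 912 + 228 + 152 + 38 + 24 + 6 + 4 + 1 = 1365.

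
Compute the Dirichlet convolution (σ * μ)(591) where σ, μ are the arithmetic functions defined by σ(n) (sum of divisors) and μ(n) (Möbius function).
(σ * μ)(591) = 591

Divisors of 591: [1, 3, 197, 591]. For each d | 591:
  d = 1: σ(1) · μ(591/1) = 1 · 1 = 1
  d = 3: σ(3) · μ(591/3) = 4 · -1 = -4
  d = 197: σ(197) · μ(591/197) = 198 · -1 = -198
  d = 591: σ(591) · μ(591/591) = 792 · 1 = 792
Summing: (σ * μ)(591) = 1 + -4 + -198 + 792 = 591.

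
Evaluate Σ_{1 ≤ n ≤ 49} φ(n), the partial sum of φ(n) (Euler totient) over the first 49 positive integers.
Σ_{n ≤ 49} φ(n) = 754

Compute φ(n) for each 1 ≤ n ≤ 49: φ(1) = 1, φ(2) = 1, φ(3) = 2, φ(4) = 2, φ(5) = 4, φ(6) = 2, φ(7) = 6, φ(8) = 4, φ(9) = 6, φ(10) = 4, φ(11) = 10, φ(12) = 4, φ(13) = 12, φ(14) = 6, φ(15) = 8, φ(16) = 8, φ(17) = 16, φ(18) = 6, φ(19) = 18, φ(20) = 8, φ(21) = 12, φ(22) = 10, φ(23) = 22, φ(24) = 8, φ(25) = 20, φ(26) = 12, φ(27) = 18, φ(28) = 12, φ(29) = 28, φ(30) = 8, φ(31) = 30, φ(32) = 16, φ(33) = 20, φ(34) = 16, φ(35) = 24, φ(36) = 12, φ(37) = 36, φ(38) = 18, φ(39) = 24, φ(40) = 16, φ(41) = 40, φ(42) = 12, φ(43) = 42, φ(44) = 20, φ(45) = 24, φ(46) = 22, φ(47) = 46, φ(48) = 16, φ(49) = 42. Summing all 49 values: 754. (Average order: Σ_{n ≤ x} φ(n) ~ (3/π²) x². For x = 49, (3/π²)·49² ≈ 729.82.)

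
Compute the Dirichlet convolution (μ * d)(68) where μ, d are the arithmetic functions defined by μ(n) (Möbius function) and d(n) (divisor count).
(μ * d)(68) = 1

Divisors of 68: [1, 2, 4, 17, 34, 68]. For each d | 68:
  d = 1: μ(1) · d(68/1) = 1 · 6 = 6
  d = 2: μ(2) · d(68/2) = -1 · 4 = -4
  d = 4: μ(4) · d(68/4) = 0 · 2 = 0
  d = 17: μ(17) · d(68/17) = -1 · 3 = -3
  d = 34: μ(34) · d(68/34) = 1 · 2 = 2
  d = 68: μ(68) · d(68/68) = 0 · 1 = 0
Summing: (μ * d)(68) = 6 + -4 + 0 + -3 + 2 + 0 = 1.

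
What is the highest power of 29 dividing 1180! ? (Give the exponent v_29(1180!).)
v_29(1180!) = 41

Legendre's formula: v_p(n!) = Σ_{k ≥ 1} ⌊n / p^k⌋. For p = 29, n = 1180, the terms are:
  ⌊1180/29^1⌋ = ⌊1180/29⌋ = 40
  ⌊1180/29^2⌋ = ⌊1180/841⌋ = 1
(the next term ⌊1180/29^3⌋ = 0, terminating the sum). Summing: v_29(1180!) = 40 + 1 = 41.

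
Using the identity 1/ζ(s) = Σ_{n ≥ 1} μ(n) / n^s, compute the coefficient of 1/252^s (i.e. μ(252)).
μ(252) = 0

Factor n = 252 = 2^2 · 3^2 · 7. μ(n) = 0 if any exponent ≥ 2 (not squarefree); otherwise μ(n) = (−1)^{ω(n)} where ω(n) is the number of distinct prime factors. Applying: μ(252) = 0.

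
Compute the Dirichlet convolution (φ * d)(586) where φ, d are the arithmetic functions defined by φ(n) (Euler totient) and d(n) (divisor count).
(φ * d)(586) = 882

Divisors of 586: [1, 2, 293, 586]. For each d | 586:
  d = 1: φ(1) · d(586/1) = 1 · 4 = 4
  d = 2: φ(2) · d(586/2) = 1 · 2 = 2
  d = 293: φ(293) · d(586/293) = 292 · 2 = 584
  d = 586: φ(586) · d(586/586) = 292 · 1 = 292
Summing: (φ * d)(586) = 4 + 2 + 584 + 292 = 882.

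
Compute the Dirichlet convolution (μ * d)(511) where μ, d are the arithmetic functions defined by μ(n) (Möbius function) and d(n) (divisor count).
(μ * d)(511) = 1

Divisors of 511: [1, 7, 73, 511]. For each d | 511:
  d = 1: μ(1) · d(511/1) = 1 · 4 = 4
  d = 7: μ(7) · d(511/7) = -1 · 2 = -2
  d = 73: μ(73) · d(511/73) = -1 · 2 = -2
  d = 511: μ(511) · d(511/511) = 1 · 1 = 1
Summing: (μ * d)(511) = 4 + -2 + -2 + 1 = 1.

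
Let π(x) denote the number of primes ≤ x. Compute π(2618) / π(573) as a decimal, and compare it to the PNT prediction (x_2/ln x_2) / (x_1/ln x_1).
π(2618)/π(573) = 380/105 ≈ 3.6190;  PNT prediction ≈ 3.6869.

π(573) = 105 and π(2618) = 380, so π(2618)/π(573) ≈ 3.6190. The PNT-predicted ratio is (2618/ln(2618)) / (573/ln(573)) ≈ 3.6869. The two agree to within a few percent, as expected.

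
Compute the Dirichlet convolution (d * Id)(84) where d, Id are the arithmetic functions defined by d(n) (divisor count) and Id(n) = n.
(d * Id)(84) = 495

Divisors of 84: [1, 2, 3, 4, 6, 7, 12, 14, 21, 28, 42, 84]. For each d | 84:
  d = 1: d(1) · Id(84/1) = 1 · 84 = 84
  d = 2: d(2) · Id(84/2) = 2 · 42 = 84
  d = 3: d(3) · Id(84/3) = 2 · 28 = 56
  d = 4: d(4) · Id(84/4) = 3 · 21 = 63
  d = 6: d(6) · Id(84/6) = 4 · 14 = 56
  d = 7: d(7) · Id(84/7) = 2 · 12 = 24
  d = 12: d(12) · Id(84/12) = 6 · 7 = 42
  d = 14: d(14) · Id(84/14) = 4 · 6 = 24
  d = 21: d(21) · Id(84/21) = 4 · 4 = 16
  d = 28: d(28) · Id(84/28) = 6 · 3 = 18
  d = 42: d(42) · Id(84/42) = 8 · 2 = 16
  d = 84: d(84) · Id(84/84) = 12 · 1 = 12
Summing: (d * Id)(84) = 84 + 84 + 56 + 63 + 56 + 24 + 42 + 24 + 16 + 18 + 16 + 12 = 495.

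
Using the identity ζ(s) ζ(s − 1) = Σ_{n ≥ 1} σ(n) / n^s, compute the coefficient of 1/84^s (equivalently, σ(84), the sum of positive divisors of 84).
σ(84) = 224

In the product (Σ m^0/m^s)(Σ k / k^s) = Σ (Σ_{d | n} d) / n^s, the coefficient of 1/n^s is σ(n) = Σ_{d | n} d. For n = 84, divisors are [1, 2, 3, 4, 6, 7, 12, 14, 21, 28, 42, 84]; summing: σ(84) = 224.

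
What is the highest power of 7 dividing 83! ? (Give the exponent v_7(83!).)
v_7(83!) = 12

Legendre's formula: v_p(n!) = Σ_{k ≥ 1} ⌊n / p^k⌋. For p = 7, n = 83, the terms are:
  ⌊83/7^1⌋ = ⌊83/7⌋ = 11
  ⌊83/7^2⌋ = ⌊83/49⌋ = 1
(the next term ⌊83/7^3⌋ = 0, terminating the sum). Summing: v_7(83!) = 11 + 1 = 12.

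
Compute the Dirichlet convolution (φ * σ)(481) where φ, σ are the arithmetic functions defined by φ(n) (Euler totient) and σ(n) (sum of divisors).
(φ * σ)(481) = 1924

Divisors of 481: [1, 13, 37, 481]. For each d | 481:
  d = 1: φ(1) · σ(481/1) = 1 · 532 = 532
  d = 13: φ(13) · σ(481/13) = 12 · 38 = 456
  d = 37: φ(37) · σ(481/37) = 36 · 14 = 504
  d = 481: φ(481) · σ(481/481) = 432 · 1 = 432
Summing: (φ * σ)(481) = 532 + 456 + 504 + 432 = 1924.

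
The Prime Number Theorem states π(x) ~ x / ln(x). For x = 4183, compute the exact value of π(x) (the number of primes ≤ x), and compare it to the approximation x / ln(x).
π(4183) = 574;  x/ln(x) ≈ 501.63;  relative error ≈ 12.61%.

Directly count primes up to 4183: π(4183) = 574. The PNT approximation gives 4183/ln(4183) ≈ 4183/8.33878 ≈ 501.63. Relative error (π(x) − x/ln(x)) / π(x) ≈ 12.61%; the approximation is known to undercount slightly (Li(x) is a better estimate).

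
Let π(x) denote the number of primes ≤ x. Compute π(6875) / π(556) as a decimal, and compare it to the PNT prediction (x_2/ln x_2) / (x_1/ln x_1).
π(6875)/π(556) = 885/101 ≈ 8.7624;  PNT prediction ≈ 8.8456.

π(556) = 101 and π(6875) = 885, so π(6875)/π(556) ≈ 8.7624. The PNT-predicted ratio is (6875/ln(6875)) / (556/ln(556)) ≈ 8.8456. The two agree to within a few percent, as expected.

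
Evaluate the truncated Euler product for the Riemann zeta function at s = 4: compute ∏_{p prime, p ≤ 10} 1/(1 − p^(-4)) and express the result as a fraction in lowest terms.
∏ = 7203/6656

The primes p ≤ 10 are [2, 3, 5, 7]. For each prime, (1 − 1/p^4)^(-1) = p^4 / (p^4 − 1). The product is (1 − 1/2^4)^(-1), (1 − 1/3^4)^(-1), (1 − 1/5^4)^(-1), (1 − 1/7^4)^(-1) = ∏ p^4 / (p^4 − 1) = 7203/6656.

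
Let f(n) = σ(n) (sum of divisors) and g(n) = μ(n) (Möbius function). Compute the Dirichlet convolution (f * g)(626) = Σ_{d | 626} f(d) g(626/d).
(σ * μ)(626) = 626

Divisors of 626: [1, 2, 313, 626]. For each d | 626:
  d = 1: σ(1) · μ(626/1) = 1 · 1 = 1
  d = 2: σ(2) · μ(626/2) = 3 · -1 = -3
  d = 313: σ(313) · μ(626/313) = 314 · -1 = -314
  d = 626: σ(626) · μ(626/626) = 942 · 1 = 942
Summing: (σ * μ)(626) = 1 + -3 + -314 + 942 = 626.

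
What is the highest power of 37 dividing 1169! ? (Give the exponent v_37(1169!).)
v_37(1169!) = 31

Legendre's formula: v_p(n!) = Σ_{k ≥ 1} ⌊n / p^k⌋. For p = 37, n = 1169, the terms are:
  ⌊1169/37^1⌋ = ⌊1169/37⌋ = 31
(the next term ⌊1169/37^2⌋ = 0, terminating the sum). Summing: v_37(1169!) = 31 = 31.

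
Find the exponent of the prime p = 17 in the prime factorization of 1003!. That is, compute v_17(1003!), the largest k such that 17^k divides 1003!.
v_17(1003!) = 62

Legendre's formula: v_p(n!) = Σ_{k ≥ 1} ⌊n / p^k⌋. For p = 17, n = 1003, the terms are:
  ⌊1003/17^1⌋ = ⌊1003/17⌋ = 59
  ⌊1003/17^2⌋ = ⌊1003/289⌋ = 3
(the next term ⌊1003/17^3⌋ = 0, terminating the sum). Summing: v_17(1003!) = 59 + 3 = 62.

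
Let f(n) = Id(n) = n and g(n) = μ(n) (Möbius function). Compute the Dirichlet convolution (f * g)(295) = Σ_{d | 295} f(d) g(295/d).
(Id * μ)(295) = 232

Divisors of 295: [1, 5, 59, 295]. For each d | 295:
  d = 1: Id(1) · μ(295/1) = 1 · 1 = 1
  d = 5: Id(5) · μ(295/5) = 5 · -1 = -5
  d = 59: Id(59) · μ(295/59) = 59 · -1 = -59
  d = 295: Id(295) · μ(295/295) = 295 · 1 = 295
Summing: (Id * μ)(295) = 1 + -5 + -59 + 295 = 232.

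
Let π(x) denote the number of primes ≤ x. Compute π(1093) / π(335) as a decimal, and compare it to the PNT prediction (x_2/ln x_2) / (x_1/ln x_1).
π(1093)/π(335) = 183/67 ≈ 2.7313;  PNT prediction ≈ 2.7112.

π(335) = 67 and π(1093) = 183, so π(1093)/π(335) ≈ 2.7313. The PNT-predicted ratio is (1093/ln(1093)) / (335/ln(335)) ≈ 2.7112. The two agree to within a few percent, as expected.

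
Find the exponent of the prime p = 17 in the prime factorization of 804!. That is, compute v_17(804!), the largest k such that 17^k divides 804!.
v_17(804!) = 49

Legendre's formula: v_p(n!) = Σ_{k ≥ 1} ⌊n / p^k⌋. For p = 17, n = 804, the terms are:
  ⌊804/17^1⌋ = ⌊804/17⌋ = 47
  ⌊804/17^2⌋ = ⌊804/289⌋ = 2
(the next term ⌊804/17^3⌋ = 0, terminating the sum). Summing: v_17(804!) = 47 + 2 = 49.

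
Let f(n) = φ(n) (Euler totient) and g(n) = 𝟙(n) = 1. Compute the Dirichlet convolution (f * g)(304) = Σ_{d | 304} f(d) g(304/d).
(φ * 𝟙)(304) = 304

Divisors of 304: [1, 2, 4, 8, 16, 19, 38, 76, 152, 304]. For each d | 304:
  d = 1: φ(1) · 𝟙(304/1) = 1 · 1 = 1
  d = 2: φ(2) · 𝟙(304/2) = 1 · 1 = 1
  d = 4: φ(4) · 𝟙(304/4) = 2 · 1 = 2
  d = 8: φ(8) · 𝟙(304/8) = 4 · 1 = 4
  d = 16: φ(16) · 𝟙(304/16) = 8 · 1 = 8
  d = 19: φ(19) · 𝟙(304/19) = 18 · 1 = 18
  d = 38: φ(38) · 𝟙(304/38) = 18 · 1 = 18
  d = 76: φ(76) · 𝟙(304/76) = 36 · 1 = 36
  d = 152: φ(152) · 𝟙(304/152) = 72 · 1 = 72
  d = 304: φ(304) · 𝟙(304/304) = 144 · 1 = 144
Summing: (φ * 𝟙)(304) = 1 + 1 + 2 + 4 + 8 + 18 + 18 + 36 + 72 + 144 = 304.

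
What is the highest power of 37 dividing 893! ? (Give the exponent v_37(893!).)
v_37(893!) = 24

Legendre's formula: v_p(n!) = Σ_{k ≥ 1} ⌊n / p^k⌋. For p = 37, n = 893, the terms are:
  ⌊893/37^1⌋ = ⌊893/37⌋ = 24
(the next term ⌊893/37^2⌋ = 0, terminating the sum). Summing: v_37(893!) = 24 = 24.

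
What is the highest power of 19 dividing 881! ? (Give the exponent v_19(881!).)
v_19(881!) = 48

Legendre's formula: v_p(n!) = Σ_{k ≥ 1} ⌊n / p^k⌋. For p = 19, n = 881, the terms are:
  ⌊881/19^1⌋ = ⌊881/19⌋ = 46
  ⌊881/19^2⌋ = ⌊881/361⌋ = 2
(the next term ⌊881/19^3⌋ = 0, terminating the sum). Summing: v_19(881!) = 46 + 2 = 48.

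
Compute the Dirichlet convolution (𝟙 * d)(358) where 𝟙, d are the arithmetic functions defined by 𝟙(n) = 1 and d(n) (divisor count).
(𝟙 * d)(358) = 9

Divisors of 358: [1, 2, 179, 358]. For each d | 358:
  d = 1: 𝟙(1) · d(358/1) = 1 · 4 = 4
  d = 2: 𝟙(2) · d(358/2) = 1 · 2 = 2
  d = 179: 𝟙(179) · d(358/179) = 1 · 2 = 2
  d = 358: 𝟙(358) · d(358/358) = 1 · 1 = 1
Summing: (𝟙 * d)(358) = 4 + 2 + 2 + 1 = 9.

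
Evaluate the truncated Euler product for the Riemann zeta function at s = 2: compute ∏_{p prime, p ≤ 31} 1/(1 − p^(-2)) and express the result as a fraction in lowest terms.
∏ = 82920037520482019/50722704772300800

The primes p ≤ 31 are [2, 3, 5, 7, 11, 13, 17, 19, 23, 29, 31]. For each prime, (1 − 1/p^2)^(-1) = p^2 / (p^2 − 1). The product is (1 − 1/2^2)^(-1), (1 − 1/3^2)^(-1), (1 − 1/5^2)^(-1), (1 − 1/7^2)^(-1), (1 − 1/11^2)^(-1), (1 − 1/13^2)^(-1), (1 − 1/17^2)^(-1), (1 − 1/19^2)^(-1), (1 − 1/23^2)^(-1), (1 − 1/29^2)^(-1), (1 − 1/31^2)^(-1) = ∏ p^2 / (p^2 − 1) = 82920037520482019/50722704772300800.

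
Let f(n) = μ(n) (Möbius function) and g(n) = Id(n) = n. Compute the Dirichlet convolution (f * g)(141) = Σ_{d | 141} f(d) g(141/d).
(μ * Id)(141) = 92

Divisors of 141: [1, 3, 47, 141]. For each d | 141:
  d = 1: μ(1) · Id(141/1) = 1 · 141 = 141
  d = 3: μ(3) · Id(141/3) = -1 · 47 = -47
  d = 47: μ(47) · Id(141/47) = -1 · 3 = -3
  d = 141: μ(141) · Id(141/141) = 1 · 1 = 1
Summing: (μ * Id)(141) = 141 + -47 + -3 + 1 = 92.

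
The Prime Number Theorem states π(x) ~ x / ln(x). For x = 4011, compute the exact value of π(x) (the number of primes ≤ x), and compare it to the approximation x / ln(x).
π(4011) = 553;  x/ln(x) ≈ 483.44;  relative error ≈ 12.58%.

Directly count primes up to 4011: π(4011) = 553. The PNT approximation gives 4011/ln(4011) ≈ 4011/8.29680 ≈ 483.44. Relative error (π(x) − x/ln(x)) / π(x) ≈ 12.58%; the approximation is known to undercount slightly (Li(x) is a better estimate).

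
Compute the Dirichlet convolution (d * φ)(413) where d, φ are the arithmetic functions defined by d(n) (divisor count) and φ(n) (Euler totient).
(d * φ)(413) = 480

Divisors of 413: [1, 7, 59, 413]. For each d | 413:
  d = 1: d(1) · φ(413/1) = 1 · 348 = 348
  d = 7: d(7) · φ(413/7) = 2 · 58 = 116
  d = 59: d(59) · φ(413/59) = 2 · 6 = 12
  d = 413: d(413) · φ(413/413) = 4 · 1 = 4
Summing: (d * φ)(413) = 348 + 116 + 12 + 4 = 480.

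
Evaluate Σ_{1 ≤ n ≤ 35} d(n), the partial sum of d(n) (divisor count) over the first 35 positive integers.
Σ_{n ≤ 35} d(n) = 131

Compute d(n) for each 1 ≤ n ≤ 35: d(1) = 1, d(2) = 2, d(3) = 2, d(4) = 3, d(5) = 2, d(6) = 4, d(7) = 2, d(8) = 4, d(9) = 3, d(10) = 4, d(11) = 2, d(12) = 6, d(13) = 2, d(14) = 4, d(15) = 4, d(16) = 5, d(17) = 2, d(18) = 6, d(19) = 2, d(20) = 6, d(21) = 4, d(22) = 4, d(23) = 2, d(24) = 8, d(25) = 3, d(26) = 4, d(27) = 4, d(28) = 6, d(29) = 2, d(30) = 8, d(31) = 2, d(32) = 6, d(33) = 4, d(34) = 4, d(35) = 4. Summing all 35 values: 131. (Dirichlet's divisor formula: Σ_{n ≤ x} d(n) = x ln(x) + (2γ − 1) x + O(√x). For x = 35, the asymptotic estimate is ≈ 129.84.)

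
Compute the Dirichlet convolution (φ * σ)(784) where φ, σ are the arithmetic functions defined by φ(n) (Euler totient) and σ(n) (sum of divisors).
(φ * σ)(784) = 11760

Divisors of 784: [1, 2, 4, 7, 8, 14, 16, 28, 49, 56, 98, 112, 196, 392, 784]. For each d | 784:
  d = 1: φ(1) · σ(784/1) = 1 · 1767 = 1767
  d = 2: φ(2) · σ(784/2) = 1 · 855 = 855
  d = 4: φ(4) · σ(784/4) = 2 · 399 = 798
  d = 7: φ(7) · σ(784/7) = 6 · 248 = 1488
  d = 8: φ(8) · σ(784/8) = 4 · 171 = 684
  d = 14: φ(14) · σ(784/14) = 6 · 120 = 720
  d = 16: φ(16) · σ(784/16) = 8 · 57 = 456
  d = 28: φ(28) · σ(784/28) = 12 · 56 = 672
  d = 49: φ(49) · σ(784/49) = 42 · 31 = 1302
  d = 56: φ(56) · σ(784/56) = 24 · 24 = 576
  d = 98: φ(98) · σ(784/98) = 42 · 15 = 630
  d = 112: φ(112) · σ(784/112) = 48 · 8 = 384
  d = 196: φ(196) · σ(784/196) = 84 · 7 = 588
  d = 392: φ(392) · σ(784/392) = 168 · 3 = 504
  d = 784: φ(784) · σ(784/784) = 336 · 1 = 336
Summing: (φ * σ)(784) = 1767 + 855 + 798 + 1488 + 684 + 720 + 456 + 672 + 1302 + 576 + 630 + 384 + 588 + 504 + 336 = 11760.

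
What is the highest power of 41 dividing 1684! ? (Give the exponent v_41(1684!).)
v_41(1684!) = 42

Legendre's formula: v_p(n!) = Σ_{k ≥ 1} ⌊n / p^k⌋. For p = 41, n = 1684, the terms are:
  ⌊1684/41^1⌋ = ⌊1684/41⌋ = 41
  ⌊1684/41^2⌋ = ⌊1684/1681⌋ = 1
(the next term ⌊1684/41^3⌋ = 0, terminating the sum). Summing: v_41(1684!) = 41 + 1 = 42.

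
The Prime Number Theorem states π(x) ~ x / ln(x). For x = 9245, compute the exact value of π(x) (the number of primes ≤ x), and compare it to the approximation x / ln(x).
π(9245) = 1146;  x/ln(x) ≈ 1012.39;  relative error ≈ 11.66%.

Directly count primes up to 9245: π(9245) = 1146. The PNT approximation gives 9245/ln(9245) ≈ 9245/9.13184 ≈ 1012.39. Relative error (π(x) − x/ln(x)) / π(x) ≈ 11.66%; the approximation is known to undercount slightly (Li(x) is a better estimate).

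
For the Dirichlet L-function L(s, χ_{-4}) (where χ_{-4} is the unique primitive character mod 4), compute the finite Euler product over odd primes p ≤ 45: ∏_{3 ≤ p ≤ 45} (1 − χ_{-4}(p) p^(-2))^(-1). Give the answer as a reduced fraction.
∏ = 11477831542914938630143/12524769798782976000000

The odd primes p ≤ 45 are [3, 5, 7, 11, 13, 17, 19, 23, 29, 31, 37, 41, 43]. For each, χ(p) = 1 if p ≡ 1 mod 4, χ(p) = −1 if p ≡ 3 mod 4. Taking (1 − χ(p)/p^2)^(-1) = p^2/(p^2 − χ(p)): (1 − (-1)/3^2)^(-1) · (1 − (1)/5^2)^(-1) · (1 − (-1)/7^2)^(-1) · (1 − (-1)/11^2)^(-1) · (1 − (1)/13^2)^(-1) · (1 − (1)/17^2)^(-1) · (1 − (-1)/19^2)^(-1) · (1 − (-1)/23^2)^(-1) · (1 − (1)/29^2)^(-1) · (1 − (-1)/31^2)^(-1) · (1 − (1)/37^2)^(-1) · (1 − (1)/41^2)^(-1) · (1 − (-1)/43^2)^(-1) = 11477831542914938630143/12524769798782976000000.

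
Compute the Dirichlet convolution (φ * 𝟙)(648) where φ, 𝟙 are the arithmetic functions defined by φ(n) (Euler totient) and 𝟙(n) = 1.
(φ * 𝟙)(648) = 648

Divisors of 648: [1, 2, 3, 4, 6, 8, 9, 12, 18, 24, 27, 36, 54, 72, 81, 108, 162, 216, 324, 648]. For each d | 648:
  d = 1: φ(1) · 𝟙(648/1) = 1 · 1 = 1
  d = 2: φ(2) · 𝟙(648/2) = 1 · 1 = 1
  d = 3: φ(3) · 𝟙(648/3) = 2 · 1 = 2
  d = 4: φ(4) · 𝟙(648/4) = 2 · 1 = 2
  d = 6: φ(6) · 𝟙(648/6) = 2 · 1 = 2
  d = 8: φ(8) · 𝟙(648/8) = 4 · 1 = 4
  d = 9: φ(9) · 𝟙(648/9) = 6 · 1 = 6
  d = 12: φ(12) · 𝟙(648/12) = 4 · 1 = 4
  d = 18: φ(18) · 𝟙(648/18) = 6 · 1 = 6
  d = 24: φ(24) · 𝟙(648/24) = 8 · 1 = 8
  d = 27: φ(27) · 𝟙(648/27) = 18 · 1 = 18
  d = 36: φ(36) · 𝟙(648/36) = 12 · 1 = 12
  d = 54: φ(54) · 𝟙(648/54) = 18 · 1 = 18
  d = 72: φ(72) · 𝟙(648/72) = 24 · 1 = 24
  d = 81: φ(81) · 𝟙(648/81) = 54 · 1 = 54
  d = 108: φ(108) · 𝟙(648/108) = 36 · 1 = 36
  d = 162: φ(162) · 𝟙(648/162) = 54 · 1 = 54
  d = 216: φ(216) · 𝟙(648/216) = 72 · 1 = 72
  d = 324: φ(324) · 𝟙(648/324) = 108 · 1 = 108
  d = 648: φ(648) · 𝟙(648/648) = 216 · 1 = 216
Summing: (φ * 𝟙)(648) = 1 + 1 + 2 + 2 + 2 + 4 + 6 + 4 + 6 + 8 + 18 + 12 + 18 + 24 + 54 + 36 + 54 + 72 + 108 + 216 = 648.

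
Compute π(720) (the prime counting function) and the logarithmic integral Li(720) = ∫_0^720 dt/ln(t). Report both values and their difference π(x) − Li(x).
π(720) = 128;  Li(720) ≈ 136.14;  π(x) − Li(x) ≈ -8.14.

Direct count of primes ≤ 720 gives π(720) = 128. Numerical evaluation of the logarithmic integral gives Li(720) ≈ 136.14. The difference π(x) − Li(x) ≈ -8.14 is typically negative for small/moderate x (Li(x) overestimates), though Littlewood's theorem shows this sign changes infinitely often.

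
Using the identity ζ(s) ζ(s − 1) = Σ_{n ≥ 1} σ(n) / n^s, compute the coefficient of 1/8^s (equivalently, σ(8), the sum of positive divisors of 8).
σ(8) = 15

In the product (Σ m^0/m^s)(Σ k / k^s) = Σ (Σ_{d | n} d) / n^s, the coefficient of 1/n^s is σ(n) = Σ_{d | n} d. For n = 8, divisors are [1, 2, 4, 8]; summing: σ(8) = 15.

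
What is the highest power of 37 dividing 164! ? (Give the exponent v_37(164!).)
v_37(164!) = 4

Legendre's formula: v_p(n!) = Σ_{k ≥ 1} ⌊n / p^k⌋. For p = 37, n = 164, the terms are:
  ⌊164/37^1⌋ = ⌊164/37⌋ = 4
(the next term ⌊164/37^2⌋ = 0, terminating the sum). Summing: v_37(164!) = 4 = 4.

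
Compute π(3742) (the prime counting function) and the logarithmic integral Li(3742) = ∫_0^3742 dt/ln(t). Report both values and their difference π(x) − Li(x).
π(3742) = 522;  Li(3742) ≈ 534.13;  π(x) − Li(x) ≈ -12.13.

Direct count of primes ≤ 3742 gives π(3742) = 522. Numerical evaluation of the logarithmic integral gives Li(3742) ≈ 534.13. The difference π(x) − Li(x) ≈ -12.13 is typically negative for small/moderate x (Li(x) overestimates), though Littlewood's theorem shows this sign changes infinitely often.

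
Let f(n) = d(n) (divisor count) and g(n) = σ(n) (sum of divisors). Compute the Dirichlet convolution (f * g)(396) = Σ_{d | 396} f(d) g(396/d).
(d * σ)(396) = 5376

Divisors of 396: [1, 2, 3, 4, 6, 9, 11, 12, 18, 22, 33, 36, 44, 66, 99, 132, 198, 396]. For each d | 396:
  d = 1: d(1) · σ(396/1) = 1 · 1092 = 1092
  d = 2: d(2) · σ(396/2) = 2 · 468 = 936
  d = 3: d(3) · σ(396/3) = 2 · 336 = 672
  d = 4: d(4) · σ(396/4) = 3 · 156 = 468
  d = 6: d(6) · σ(396/6) = 4 · 144 = 576
  d = 9: d(9) · σ(396/9) = 3 · 84 = 252
  d = 11: d(11) · σ(396/11) = 2 · 91 = 182
  d = 12: d(12) · σ(396/12) = 6 · 48 = 288
  d = 18: d(18) · σ(396/18) = 6 · 36 = 216
  d = 22: d(22) · σ(396/22) = 4 · 39 = 156
  d = 33: d(33) · σ(396/33) = 4 · 28 = 112
  d = 36: d(36) · σ(396/36) = 9 · 12 = 108
  d = 44: d(44) · σ(396/44) = 6 · 13 = 78
  d = 66: d(66) · σ(396/66) = 8 · 12 = 96
  d = 99: d(99) · σ(396/99) = 6 · 7 = 42
  d = 132: d(132) · σ(396/132) = 12 · 4 = 48
  d = 198: d(198) · σ(396/198) = 12 · 3 = 36
  d = 396: d(396) · σ(396/396) = 18 · 1 = 18
Summing: (d * σ)(396) = 1092 + 936 + 672 + 468 + 576 + 252 + 182 + 288 + 216 + 156 + 112 + 108 + 78 + 96 + 42 + 48 + 36 + 18 = 5376.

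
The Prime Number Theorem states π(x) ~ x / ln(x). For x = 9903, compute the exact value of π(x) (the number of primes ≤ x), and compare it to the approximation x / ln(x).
π(9903) = 1221;  x/ln(x) ≈ 1076.34;  relative error ≈ 11.85%.

Directly count primes up to 9903: π(9903) = 1221. The PNT approximation gives 9903/ln(9903) ≈ 9903/9.20059 ≈ 1076.34. Relative error (π(x) − x/ln(x)) / π(x) ≈ 11.85%; the approximation is known to undercount slightly (Li(x) is a better estimate).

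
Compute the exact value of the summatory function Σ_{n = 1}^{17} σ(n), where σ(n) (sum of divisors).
Σ_{n ≤ 17} σ(n) = 238

Compute σ(n) for each 1 ≤ n ≤ 17: σ(1) = 1, σ(2) = 3, σ(3) = 4, σ(4) = 7, σ(5) = 6, σ(6) = 12, σ(7) = 8, σ(8) = 15, σ(9) = 13, σ(10) = 18, σ(11) = 12, σ(12) = 28, σ(13) = 14, σ(14) = 24, σ(15) = 24, σ(16) = 31, σ(17) = 18. Summing all 17 values: 238. (Average order: Σ_{n ≤ x} σ(n) ~ (π²/12) x². For x = 17, (π²/12)·17² ≈ 237.69.)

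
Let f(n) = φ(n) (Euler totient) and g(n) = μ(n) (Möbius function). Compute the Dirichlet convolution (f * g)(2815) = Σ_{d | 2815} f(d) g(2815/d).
(φ * μ)(2815) = 1683

Divisors of 2815: [1, 5, 563, 2815]. For each d | 2815:
  d = 1: φ(1) · μ(2815/1) = 1 · 1 = 1
  d = 5: φ(5) · μ(2815/5) = 4 · -1 = -4
  d = 563: φ(563) · μ(2815/563) = 562 · -1 = -562
  d = 2815: φ(2815) · μ(2815/2815) = 2248 · 1 = 2248
Summing: (φ * μ)(2815) = 1 + -4 + -562 + 2248 = 1683.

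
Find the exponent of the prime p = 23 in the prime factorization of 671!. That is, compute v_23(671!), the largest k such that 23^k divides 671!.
v_23(671!) = 30

Legendre's formula: v_p(n!) = Σ_{k ≥ 1} ⌊n / p^k⌋. For p = 23, n = 671, the terms are:
  ⌊671/23^1⌋ = ⌊671/23⌋ = 29
  ⌊671/23^2⌋ = ⌊671/529⌋ = 1
(the next term ⌊671/23^3⌋ = 0, terminating the sum). Summing: v_23(671!) = 29 + 1 = 30.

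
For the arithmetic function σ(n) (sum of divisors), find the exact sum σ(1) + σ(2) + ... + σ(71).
Σ_{n ≤ 71} σ(n) = 4137

Compute σ(n) for each 1 ≤ n ≤ 71: σ(1) = 1, σ(2) = 3, σ(3) = 4, σ(4) = 7, σ(5) = 6, σ(6) = 12, σ(7) = 8, σ(8) = 15, σ(9) = 13, σ(10) = 18, σ(11) = 12, σ(12) = 28, σ(13) = 14, σ(14) = 24, σ(15) = 24, σ(16) = 31, σ(17) = 18, σ(18) = 39, σ(19) = 20, σ(20) = 42, σ(21) = 32, σ(22) = 36, σ(23) = 24, σ(24) = 60, σ(25) = 31, σ(26) = 42, σ(27) = 40, σ(28) = 56, σ(29) = 30, σ(30) = 72, σ(31) = 32, σ(32) = 63, σ(33) = 48, σ(34) = 54, σ(35) = 48, σ(36) = 91, σ(37) = 38, σ(38) = 60, σ(39) = 56, σ(40) = 90, σ(41) = 42, σ(42) = 96, σ(43) = 44, σ(44) = 84, σ(45) = 78, σ(46) = 72, σ(47) = 48, σ(48) = 124, σ(49) = 57, σ(50) = 93, σ(51) = 72, σ(52) = 98, σ(53) = 54, σ(54) = 120, σ(55) = 72, σ(56) = 120, σ(57) = 80, σ(58) = 90, σ(59) = 60, σ(60) = 168, σ(61) = 62, σ(62) = 96, σ(63) = 104, σ(64) = 127, σ(65) = 84, σ(66) = 144, σ(67) = 68, σ(68) = 126, σ(69) = 96, σ(70) = 144, σ(71) = 72. Summing all 71 values: 4137. (Average order: Σ_{n ≤ x} σ(n) ~ (π²/12) x². For x = 71, (π²/12)·71² ≈ 4146.06.)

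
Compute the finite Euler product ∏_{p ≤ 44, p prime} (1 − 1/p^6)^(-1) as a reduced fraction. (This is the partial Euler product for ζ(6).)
∏ = 58415599349237689613444204788995855063746535337692192433390985/57419764821752678419559868369284941010851064169028064391462912

The primes p ≤ 44 are [2, 3, 5, 7, 11, 13, 17, 19, 23, 29, 31, 37, 41, 43]. For each prime, (1 − 1/p^6)^(-1) = p^6 / (p^6 − 1). The product is (1 − 1/2^6)^(-1), (1 − 1/3^6)^(-1), (1 − 1/5^6)^(-1), (1 − 1/7^6)^(-1), (1 − 1/11^6)^(-1), (1 − 1/13^6)^(-1), (1 − 1/17^6)^(-1), (1 − 1/19^6)^(-1), (1 − 1/23^6)^(-1), (1 − 1/29^6)^(-1), (1 − 1/31^6)^(-1), (1 − 1/37^6)^(-1), (1 − 1/41^6)^(-1), (1 − 1/43^6)^(-1) = ∏ p^6 / (p^6 − 1) = 58415599349237689613444204788995855063746535337692192433390985/57419764821752678419559868369284941010851064169028064391462912.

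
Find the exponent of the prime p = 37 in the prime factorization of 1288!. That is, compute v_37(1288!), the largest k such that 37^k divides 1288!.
v_37(1288!) = 34

Legendre's formula: v_p(n!) = Σ_{k ≥ 1} ⌊n / p^k⌋. For p = 37, n = 1288, the terms are:
  ⌊1288/37^1⌋ = ⌊1288/37⌋ = 34
(the next term ⌊1288/37^2⌋ = 0, terminating the sum). Summing: v_37(1288!) = 34 = 34.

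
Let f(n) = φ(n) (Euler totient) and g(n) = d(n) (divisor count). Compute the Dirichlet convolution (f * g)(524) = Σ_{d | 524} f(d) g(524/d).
(φ * d)(524) = 924

Divisors of 524: [1, 2, 4, 131, 262, 524]. For each d | 524:
  d = 1: φ(1) · d(524/1) = 1 · 6 = 6
  d = 2: φ(2) · d(524/2) = 1 · 4 = 4
  d = 4: φ(4) · d(524/4) = 2 · 2 = 4
  d = 131: φ(131) · d(524/131) = 130 · 3 = 390
  d = 262: φ(262) · d(524/262) = 130 · 2 = 260
  d = 524: φ(524) · d(524/524) = 260 · 1 = 260
Summing: (φ * d)(524) = 6 + 4 + 4 + 390 + 260 + 260 = 924.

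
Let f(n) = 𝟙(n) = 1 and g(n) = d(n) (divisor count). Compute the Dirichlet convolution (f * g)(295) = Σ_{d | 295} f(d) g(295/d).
(𝟙 * d)(295) = 9

Divisors of 295: [1, 5, 59, 295]. For each d | 295:
  d = 1: 𝟙(1) · d(295/1) = 1 · 4 = 4
  d = 5: 𝟙(5) · d(295/5) = 1 · 2 = 2
  d = 59: 𝟙(59) · d(295/59) = 1 · 2 = 2
  d = 295: 𝟙(295) · d(295/295) = 1 · 1 = 1
Summing: (𝟙 * d)(295) = 4 + 2 + 2 + 1 = 9.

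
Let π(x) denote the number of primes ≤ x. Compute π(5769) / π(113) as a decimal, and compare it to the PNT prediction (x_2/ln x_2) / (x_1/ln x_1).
π(5769)/π(113) = 757/30 ≈ 25.2333;  PNT prediction ≈ 27.8684.

π(113) = 30 and π(5769) = 757, so π(5769)/π(113) ≈ 25.2333. The PNT-predicted ratio is (5769/ln(5769)) / (113/ln(113)) ≈ 27.8684. The two agree to within a few percent, as expected.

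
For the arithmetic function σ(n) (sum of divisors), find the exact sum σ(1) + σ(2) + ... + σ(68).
Σ_{n ≤ 68} σ(n) = 3825

Compute σ(n) for each 1 ≤ n ≤ 68: σ(1) = 1, σ(2) = 3, σ(3) = 4, σ(4) = 7, σ(5) = 6, σ(6) = 12, σ(7) = 8, σ(8) = 15, σ(9) = 13, σ(10) = 18, σ(11) = 12, σ(12) = 28, σ(13) = 14, σ(14) = 24, σ(15) = 24, σ(16) = 31, σ(17) = 18, σ(18) = 39, σ(19) = 20, σ(20) = 42, σ(21) = 32, σ(22) = 36, σ(23) = 24, σ(24) = 60, σ(25) = 31, σ(26) = 42, σ(27) = 40, σ(28) = 56, σ(29) = 30, σ(30) = 72, σ(31) = 32, σ(32) = 63, σ(33) = 48, σ(34) = 54, σ(35) = 48, σ(36) = 91, σ(37) = 38, σ(38) = 60, σ(39) = 56, σ(40) = 90, σ(41) = 42, σ(42) = 96, σ(43) = 44, σ(44) = 84, σ(45) = 78, σ(46) = 72, σ(47) = 48, σ(48) = 124, σ(49) = 57, σ(50) = 93, σ(51) = 72, σ(52) = 98, σ(53) = 54, σ(54) = 120, σ(55) = 72, σ(56) = 120, σ(57) = 80, σ(58) = 90, σ(59) = 60, σ(60) = 168, σ(61) = 62, σ(62) = 96, σ(63) = 104, σ(64) = 127, σ(65) = 84, σ(66) = 144, σ(67) = 68, σ(68) = 126. Summing all 68 values: 3825. (Average order: Σ_{n ≤ x} σ(n) ~ (π²/12) x². For x = 68, (π²/12)·68² ≈ 3803.09.)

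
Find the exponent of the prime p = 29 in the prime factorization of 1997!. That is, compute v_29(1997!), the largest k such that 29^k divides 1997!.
v_29(1997!) = 70

Legendre's formula: v_p(n!) = Σ_{k ≥ 1} ⌊n / p^k⌋. For p = 29, n = 1997, the terms are:
  ⌊1997/29^1⌋ = ⌊1997/29⌋ = 68
  ⌊1997/29^2⌋ = ⌊1997/841⌋ = 2
(the next term ⌊1997/29^3⌋ = 0, terminating the sum). Summing: v_29(1997!) = 68 + 2 = 70.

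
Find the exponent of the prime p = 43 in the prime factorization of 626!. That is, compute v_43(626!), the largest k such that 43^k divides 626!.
v_43(626!) = 14

Legendre's formula: v_p(n!) = Σ_{k ≥ 1} ⌊n / p^k⌋. For p = 43, n = 626, the terms are:
  ⌊626/43^1⌋ = ⌊626/43⌋ = 14
(the next term ⌊626/43^2⌋ = 0, terminating the sum). Summing: v_43(626!) = 14 = 14.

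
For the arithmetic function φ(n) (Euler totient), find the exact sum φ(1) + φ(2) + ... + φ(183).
Σ_{n ≤ 183} φ(n) = 10252

Compute φ(n) for each 1 ≤ n ≤ 183: φ(1) = 1, φ(2) = 1, φ(3) = 2, φ(4) = 2, φ(5) = 4, φ(6) = 2, φ(7) = 6, φ(8) = 4, φ(9) = 6, φ(10) = 4, φ(11) = 10, φ(12) = 4, φ(13) = 12, φ(14) = 6, φ(15) = 8, φ(16) = 8, φ(17) = 16, φ(18) = 6, φ(19) = 18, φ(20) = 8, φ(21) = 12, φ(22) = 10, φ(23) = 22, φ(24) = 8, φ(25) = 20, φ(26) = 12, φ(27) = 18, φ(28) = 12, φ(29) = 28, φ(30) = 8, φ(31) = 30, φ(32) = 16, φ(33) = 20, φ(34) = 16, φ(35) = 24, φ(36) = 12, φ(37) = 36, φ(38) = 18, φ(39) = 24, φ(40) = 16, φ(41) = 40, φ(42) = 12, φ(43) = 42, φ(44) = 20, φ(45) = 24, φ(46) = 22, φ(47) = 46, φ(48) = 16, φ(49) = 42, φ(50) = 20, φ(51) = 32, φ(52) = 24, φ(53) = 52, φ(54) = 18, φ(55) = 40, φ(56) = 24, φ(57) = 36, φ(58) = 28, φ(59) = 58, φ(60) = 16, φ(61) = 60, φ(62) = 30, φ(63) = 36, φ(64) = 32, φ(65) = 48, φ(66) = 20, φ(67) = 66, φ(68) = 32, φ(69) = 44, φ(70) = 24, φ(71) = 70, φ(72) = 24, φ(73) = 72, φ(74) = 36, φ(75) = 40, φ(76) = 36, φ(77) = 60, φ(78) = 24, φ(79) = 78, φ(80) = 32, φ(81) = 54, φ(82) = 40, φ(83) = 82, φ(84) = 24, φ(85) = 64, φ(86) = 42, φ(87) = 56, φ(88) = 40, φ(89) = 88, φ(90) = 24, φ(91) = 72, φ(92) = 44, φ(93) = 60, φ(94) = 46, φ(95) = 72, φ(96) = 32, φ(97) = 96, φ(98) = 42, φ(99) = 60, φ(100) = 40, φ(101) = 100, φ(102) = 32, φ(103) = 102, φ(104) = 48, φ(105) = 48, φ(106) = 52, φ(107) = 106, φ(108) = 36, φ(109) = 108, φ(110) = 40, φ(111) = 72, φ(112) = 48, φ(113) = 112, φ(114) = 36, φ(115) = 88, φ(116) = 56, φ(117) = 72, φ(118) = 58, φ(119) = 96, φ(120) = 32, φ(121) = 110, φ(122) = 60, φ(123) = 80, φ(124) = 60, φ(125) = 100, φ(126) = 36, φ(127) = 126, φ(128) = 64, φ(129) = 84, φ(130) = 48, φ(131) = 130, φ(132) = 40, φ(133) = 108, φ(134) = 66, φ(135) = 72, φ(136) = 64, φ(137) = 136, φ(138) = 44, φ(139) = 138, φ(140) = 48, φ(141) = 92, φ(142) = 70, φ(143) = 120, φ(144) = 48, φ(145) = 112, φ(146) = 72, φ(147) = 84, φ(148) = 72, φ(149) = 148, φ(150) = 40, φ(151) = 150, φ(152) = 72, φ(153) = 96, φ(154) = 60, φ(155) = 120, φ(156) = 48, φ(157) = 156, φ(158) = 78, φ(159) = 104, φ(160) = 64, φ(161) = 132, φ(162) = 54, φ(163) = 162, φ(164) = 80, φ(165) = 80, φ(166) = 82, φ(167) = 166, φ(168) = 48, φ(169) = 156, φ(170) = 64, φ(171) = 108, φ(172) = 84, φ(173) = 172, φ(174) = 56, φ(175) = 120, φ(176) = 80, φ(177) = 116, φ(178) = 88, φ(179) = 178, φ(180) = 48, φ(181) = 180, φ(182) = 72, φ(183) = 120. Summing all 183 values: 10252. (Average order: Σ_{n ≤ x} φ(n) ~ (3/π²) x². For x = 183, (3/π²)·183² ≈ 10179.44.)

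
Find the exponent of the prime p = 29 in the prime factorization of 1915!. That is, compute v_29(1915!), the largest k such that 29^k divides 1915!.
v_29(1915!) = 68

Legendre's formula: v_p(n!) = Σ_{k ≥ 1} ⌊n / p^k⌋. For p = 29, n = 1915, the terms are:
  ⌊1915/29^1⌋ = ⌊1915/29⌋ = 66
  ⌊1915/29^2⌋ = ⌊1915/841⌋ = 2
(the next term ⌊1915/29^3⌋ = 0, terminating the sum). Summing: v_29(1915!) = 66 + 2 = 68.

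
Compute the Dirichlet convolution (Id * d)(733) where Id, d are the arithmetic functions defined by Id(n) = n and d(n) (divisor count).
(Id * d)(733) = 735

Divisors of 733: [1, 733]. For each d | 733:
  d = 1: Id(1) · d(733/1) = 1 · 2 = 2
  d = 733: Id(733) · d(733/733) = 733 · 1 = 733
Summing: (Id * d)(733) = 2 + 733 = 735.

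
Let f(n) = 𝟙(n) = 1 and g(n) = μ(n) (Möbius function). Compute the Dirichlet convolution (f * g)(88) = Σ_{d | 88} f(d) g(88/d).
(𝟙 * μ)(88) = 0

Divisors of 88: [1, 2, 4, 8, 11, 22, 44, 88]. For each d | 88:
  d = 1: 𝟙(1) · μ(88/1) = 1 · 0 = 0
  d = 2: 𝟙(2) · μ(88/2) = 1 · 0 = 0
  d = 4: 𝟙(4) · μ(88/4) = 1 · 1 = 1
  d = 8: 𝟙(8) · μ(88/8) = 1 · -1 = -1
  d = 11: 𝟙(11) · μ(88/11) = 1 · 0 = 0
  d = 22: 𝟙(22) · μ(88/22) = 1 · 0 = 0
  d = 44: 𝟙(44) · μ(88/44) = 1 · -1 = -1
  d = 88: 𝟙(88) · μ(88/88) = 1 · 1 = 1
Summing: (𝟙 * μ)(88) = 0 + 0 + 1 + -1 + 0 + 0 + -1 + 1 = 0.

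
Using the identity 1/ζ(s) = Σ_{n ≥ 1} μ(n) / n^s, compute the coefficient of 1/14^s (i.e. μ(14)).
μ(14) = 1

Factor n = 14 = 2 · 7. μ(n) = 0 if any exponent ≥ 2 (not squarefree); otherwise μ(n) = (−1)^{ω(n)} where ω(n) is the number of distinct prime factors. Applying: μ(14) = 1.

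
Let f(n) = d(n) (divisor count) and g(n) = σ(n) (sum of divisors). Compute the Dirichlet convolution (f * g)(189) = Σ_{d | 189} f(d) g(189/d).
(d * σ)(189) = 820

Divisors of 189: [1, 3, 7, 9, 21, 27, 63, 189]. For each d | 189:
  d = 1: d(1) · σ(189/1) = 1 · 320 = 320
  d = 3: d(3) · σ(189/3) = 2 · 104 = 208
  d = 7: d(7) · σ(189/7) = 2 · 40 = 80
  d = 9: d(9) · σ(189/9) = 3 · 32 = 96
  d = 21: d(21) · σ(189/21) = 4 · 13 = 52
  d = 27: d(27) · σ(189/27) = 4 · 8 = 32
  d = 63: d(63) · σ(189/63) = 6 · 4 = 24
  d = 189: d(189) · σ(189/189) = 8 · 1 = 8
Summing: (d * σ)(189) = 320 + 208 + 80 + 96 + 52 + 32 + 24 + 8 = 820.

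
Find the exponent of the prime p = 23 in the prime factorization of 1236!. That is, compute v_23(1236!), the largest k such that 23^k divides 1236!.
v_23(1236!) = 55

Legendre's formula: v_p(n!) = Σ_{k ≥ 1} ⌊n / p^k⌋. For p = 23, n = 1236, the terms are:
  ⌊1236/23^1⌋ = ⌊1236/23⌋ = 53
  ⌊1236/23^2⌋ = ⌊1236/529⌋ = 2
(the next term ⌊1236/23^3⌋ = 0, terminating the sum). Summing: v_23(1236!) = 53 + 2 = 55.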